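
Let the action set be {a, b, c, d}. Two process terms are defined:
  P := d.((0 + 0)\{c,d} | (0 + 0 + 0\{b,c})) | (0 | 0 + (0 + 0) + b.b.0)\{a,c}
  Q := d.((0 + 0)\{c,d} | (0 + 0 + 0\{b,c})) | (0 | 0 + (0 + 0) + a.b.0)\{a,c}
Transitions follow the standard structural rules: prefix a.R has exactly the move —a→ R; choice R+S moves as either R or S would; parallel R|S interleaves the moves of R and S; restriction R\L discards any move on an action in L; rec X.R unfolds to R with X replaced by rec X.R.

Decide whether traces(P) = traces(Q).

Reachable graph of P (6 states):
  m0 = d.((0 + 0)\{c,d} | (0 + 0 + 0\{b,c})) | (0 | 0 + (0 + 0) + b.b.0)\{a,c} → ··b··> m1, ··d··> m2
  m1 = d.((0 + 0)\{c,d} | (0 + 0 + 0\{b,c})) | (b.0)\{a,c} → ··b··> m3, ··d··> m4
  m2 = (0 + 0)\{c,d} | (0 + 0 + 0\{b,c}) | (0 | 0 + (0 + 0) + b.b.0)\{a,c} → ··b··> m4
  m3 = d.((0 + 0)\{c,d} | (0 + 0 + 0\{b,c})) | 0\{a,c} → ··d··> m5
  m4 = (0 + 0)\{c,d} | (0 + 0 + 0\{b,c}) | (b.0)\{a,c} → ··b··> m5
  m5 = (0 + 0)\{c,d} | (0 + 0 + 0\{b,c}) | 0\{a,c} → stopped
Reachable graph of Q (2 states):
  n0 = d.((0 + 0)\{c,d} | (0 + 0 + 0\{b,c})) | (0 | 0 + (0 + 0) + a.b.0)\{a,c} → ··d··> n1
  n1 = (0 + 0)\{c,d} | (0 + 0 + 0\{b,c}) | (0 | 0 + (0 + 0) + a.b.0)\{a,c} → stopped
Run σ = ⟨b⟩ on P: start {m0}
  after b @ step 1: {m1}
  ✓ P
Run σ = ⟨b⟩ on Q: start {n0}
  after b @ step 1: no successor for Q

trace-distinct — witness ⟨b⟩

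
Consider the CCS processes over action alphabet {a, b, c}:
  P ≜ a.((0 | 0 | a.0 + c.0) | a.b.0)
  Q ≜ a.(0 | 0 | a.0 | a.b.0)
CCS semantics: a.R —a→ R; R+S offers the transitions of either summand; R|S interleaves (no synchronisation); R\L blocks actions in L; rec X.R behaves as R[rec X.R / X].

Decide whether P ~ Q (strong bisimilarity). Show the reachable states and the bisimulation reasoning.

P's transition system — 10 states:
  u0 = a.((0 | 0 | a.0 + c.0) | a.b.0) has moves --a--▸ u1
  u1 = (0 | 0 | a.0 + c.0) | a.b.0 has moves --a--▸ u2, --a--▸ u3, --c--▸ u4
  u2 = (0 | 0 | a.0 + c.0) | b.0 has moves --a--▸ u5, --b--▸ u6, --c--▸ u7
  u3 = 0 | 0 | 0 | a.b.0 has moves --a--▸ u5
  u4 = 0 | a.b.0 has moves --a--▸ u7
  u5 = 0 | 0 | 0 | b.0 has moves --b--▸ u8
  u6 = (0 | 0 | a.0 + c.0) | 0 has moves --a--▸ u8, --c--▸ u9
  u7 = 0 | b.0 has moves --b--▸ u9
  u8 = 0 | 0 | 0 | 0 has moves ∅
  u9 = 0 | 0 has moves ∅
Q's transition system — 7 states:
  v0 = a.(0 | 0 | a.0 | a.b.0) has moves --a--▸ v1
  v1 = 0 | 0 | a.0 | a.b.0 has moves --a--▸ v2, --a--▸ v3
  v2 = 0 | 0 | 0 | a.b.0 has moves --a--▸ v4
  v3 = 0 | 0 | a.0 | b.0 has moves --a--▸ v4, --b--▸ v5
  v4 = 0 | 0 | 0 | b.0 has moves --b--▸ v6
  v5 = 0 | 0 | a.0 | 0 has moves --a--▸ v6
  v6 = 0 | 0 | 0 | 0 has moves ∅
Bisimilarity quotient blocks:
  B0 = {u0}
  B1 = {u1}
  B2 = {u3, u4, v2}
  B3 = {u5, u7, v4}
  B4 = {u8, u9, v6}
  B5 = {u2}
  B6 = {u6}
  B7 = {v0}
  B8 = {v1}
  B9 = {v3}
  B10 = {v5}
u0 ∈ B0, v0 ∈ B7 → different blocks

NO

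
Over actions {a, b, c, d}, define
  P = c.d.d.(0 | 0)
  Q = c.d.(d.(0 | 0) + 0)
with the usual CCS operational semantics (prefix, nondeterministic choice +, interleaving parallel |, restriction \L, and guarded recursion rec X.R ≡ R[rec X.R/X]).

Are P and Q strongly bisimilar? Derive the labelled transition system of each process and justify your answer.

YES

LTS(P): 4 reachable states
  m0 = c.d.d.(0 | 0) → =c=> m1
  m1 = d.d.(0 | 0) → =d=> m2
  m2 = d.(0 | 0) → =d=> m3
  m3 = 0 | 0 → ∅
LTS(Q): 4 reachable states
  n0 = c.d.(d.(0 | 0) + 0) → =c=> n1
  n1 = d.(d.(0 | 0) + 0) → =d=> n2
  n2 = d.(0 | 0) + 0 → =d=> n3
  n3 = 0 | 0 → ∅
Bisimilarity quotient blocks:
  B0 = {m0, n0}
  B1 = {m1, n1}
  B2 = {m2, n2}
  B3 = {m3, n3}
m0 ∈ B0, n0 ∈ B0 → same block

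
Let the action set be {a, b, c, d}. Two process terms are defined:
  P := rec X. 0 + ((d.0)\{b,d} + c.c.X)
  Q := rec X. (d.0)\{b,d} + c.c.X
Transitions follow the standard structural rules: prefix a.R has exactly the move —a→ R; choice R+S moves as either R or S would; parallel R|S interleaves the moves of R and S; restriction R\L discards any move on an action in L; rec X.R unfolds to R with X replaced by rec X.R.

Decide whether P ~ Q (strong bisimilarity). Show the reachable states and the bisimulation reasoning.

bisimilar

P's transition system — 2 states:
  s0 = rec X. 0 + ((d.0)\{b,d} + c.c.X) | —c→ s1
  s1 = c.(rec X. 0 + ((d.0)\{b,d} + c.c.X)) | —c→ s0
Q's transition system — 2 states:
  t0 = rec X. (d.0)\{b,d} + c.c.X | —c→ t1
  t1 = c.(rec X. (d.0)\{b,d} + c.c.X) | —c→ t0
Partition-refinement fixed point:
  B0 = {s0, s1, t0, t1}
s0 ∈ B0, t0 ∈ B0 → same block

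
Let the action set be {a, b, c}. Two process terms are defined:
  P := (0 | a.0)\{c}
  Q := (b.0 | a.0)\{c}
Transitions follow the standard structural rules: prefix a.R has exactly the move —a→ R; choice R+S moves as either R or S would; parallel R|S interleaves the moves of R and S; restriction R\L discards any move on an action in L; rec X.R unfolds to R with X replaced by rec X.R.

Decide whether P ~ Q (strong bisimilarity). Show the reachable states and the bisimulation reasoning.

Reachable graph of P (2 states):
  s0 = (0 | a.0)\{c} → --a--▸ s1
  s1 = (0 | 0)\{c} → (no moves)
Reachable graph of Q (4 states):
  t0 = (b.0 | a.0)\{c} → --a--▸ t1, --b--▸ t2
  t1 = (b.0 | 0)\{c} → --b--▸ t3
  t2 = (0 | a.0)\{c} → --a--▸ t3
  t3 = (0 | 0)\{c} → (no moves)
Coarsest stable partition (strong bisimilarity classes):
  B0 = {s0, t2}
  B1 = {s1, t3}
  B2 = {t0}
  B3 = {t1}
s0 ∈ B0, t0 ∈ B2 → different blocks

not bisimilar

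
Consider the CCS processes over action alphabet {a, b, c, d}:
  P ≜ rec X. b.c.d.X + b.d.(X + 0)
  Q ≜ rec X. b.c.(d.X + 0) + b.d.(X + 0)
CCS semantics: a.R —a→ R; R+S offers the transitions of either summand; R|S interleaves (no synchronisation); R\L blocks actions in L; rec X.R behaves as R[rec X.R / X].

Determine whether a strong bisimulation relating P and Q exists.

bisimilar

P's transition system — 5 states:
  s0 = rec X. b.c.d.X + b.d.(X + 0) has moves ··b··> s1, ··b··> s2
  s1 = c.d.(rec X. b.c.d.X + b.d.(X + 0)) has moves ··c··> s3
  s2 = d.((rec X. b.c.d.X + b.d.(X + 0)) + 0) has moves ··d··> s4
  s3 = d.(rec X. b.c.d.X + b.d.(X + 0)) has moves ··d··> s0
  s4 = (rec X. b.c.d.X + b.d.(X + 0)) + 0 has moves ··b··> s1, ··b··> s2
Q's transition system — 5 states:
  t0 = rec X. b.c.(d.X + 0) + b.d.(X + 0) has moves ··b··> t1, ··b··> t2
  t1 = c.(d.(rec X. b.c.(d.X + 0) + b.d.(X + 0)) + 0) has moves ··c··> t3
  t2 = d.((rec X. b.c.(d.X + 0) + b.d.(X + 0)) + 0) has moves ··d··> t4
  t3 = d.(rec X. b.c.(d.X + 0) + b.d.(X + 0)) + 0 has moves ··d··> t0
  t4 = (rec X. b.c.(d.X + 0) + b.d.(X + 0)) + 0 has moves ··b··> t1, ··b··> t2
Partition-refinement fixed point:
  B0 = {s0, s4, t0, t4}
  B1 = {s1, t1}
  B2 = {s2, s3, t2, t3}
s0 ∈ B0, t0 ∈ B0 → same block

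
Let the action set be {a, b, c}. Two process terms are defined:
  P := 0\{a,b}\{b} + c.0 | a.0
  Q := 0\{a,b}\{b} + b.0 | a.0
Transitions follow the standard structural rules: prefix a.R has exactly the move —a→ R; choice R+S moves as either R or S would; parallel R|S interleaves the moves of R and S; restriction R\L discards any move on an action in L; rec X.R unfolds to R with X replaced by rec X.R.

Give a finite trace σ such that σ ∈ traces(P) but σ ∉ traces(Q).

c

P's transition system — 4 states:
  p0 = 0\{a,b}\{b} + c.0 | a.0 → —a→ p1, —c→ p2
  p1 = c.0 | 0 → —c→ p3
  p2 = 0 | a.0 → —a→ p3
  p3 = 0 | 0 → ∅
Q's transition system — 4 states:
  q0 = 0\{a,b}\{b} + b.0 | a.0 → —a→ q1, —b→ q2
  q1 = b.0 | 0 → —b→ q3
  q2 = 0 | a.0 → —a→ q3
  q3 = 0 | 0 → ∅
Run σ = ⟨c⟩ on P: start {p0}
  step 1 (c): {p2}
  P completes σ.
Run σ = ⟨c⟩ on Q: start {q0}
  step 1 (c): ∅  — Q cannot continue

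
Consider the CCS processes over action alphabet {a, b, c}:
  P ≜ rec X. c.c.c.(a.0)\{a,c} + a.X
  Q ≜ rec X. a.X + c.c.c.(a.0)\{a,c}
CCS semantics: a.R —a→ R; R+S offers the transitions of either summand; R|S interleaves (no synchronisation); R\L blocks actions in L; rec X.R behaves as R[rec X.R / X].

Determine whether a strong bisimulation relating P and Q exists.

P's transition system — 4 states:
  m0 = rec X. c.c.c.(a.0)\{a,c} + a.X :: =a=> m0, =c=> m1
  m1 = c.c.(a.0)\{a,c} :: =c=> m2
  m2 = c.(a.0)\{a,c} :: =c=> m3
  m3 = (a.0)\{a,c} :: (no moves)
Q's transition system — 4 states:
  n0 = rec X. a.X + c.c.c.(a.0)\{a,c} :: =a=> n0, =c=> n1
  n1 = c.c.(a.0)\{a,c} :: =c=> n2
  n2 = c.(a.0)\{a,c} :: =c=> n3
  n3 = (a.0)\{a,c} :: (no moves)
Partition-refinement fixed point:
  B0 = {m0, n0}
  B1 = {m1, n1}
  B2 = {m2, n2}
  B3 = {m3, n3}
m0 ∈ B0, n0 ∈ B0 → same block

bisimilar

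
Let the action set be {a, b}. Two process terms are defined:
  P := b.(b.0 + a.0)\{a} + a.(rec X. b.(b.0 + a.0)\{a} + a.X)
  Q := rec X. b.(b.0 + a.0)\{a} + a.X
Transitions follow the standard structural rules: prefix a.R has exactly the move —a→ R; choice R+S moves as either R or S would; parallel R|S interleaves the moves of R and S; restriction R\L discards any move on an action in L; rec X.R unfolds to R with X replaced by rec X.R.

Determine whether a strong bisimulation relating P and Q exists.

P ~ Q

Reachable graph of P (4 states):
  s0 = b.(b.0 + a.0)\{a} + a.(rec X. b.(b.0 + a.0)\{a} + a.X) | —a→ s1, —b→ s2
  s1 = rec X. b.(b.0 + a.0)\{a} + a.X | —a→ s1, —b→ s2
  s2 = (b.0 + a.0)\{a} | —b→ s3
  s3 = 0\{a} | ·
Reachable graph of Q (3 states):
  t0 = rec X. b.(b.0 + a.0)\{a} + a.X | —a→ t0, —b→ t1
  t1 = (b.0 + a.0)\{a} | —b→ t2
  t2 = 0\{a} | ·
Partition-refinement fixed point:
  B0 = {s0, s1, t0}
  B1 = {s2, t1}
  B2 = {s3, t2}
s0 ∈ B0, t0 ∈ B0 → same block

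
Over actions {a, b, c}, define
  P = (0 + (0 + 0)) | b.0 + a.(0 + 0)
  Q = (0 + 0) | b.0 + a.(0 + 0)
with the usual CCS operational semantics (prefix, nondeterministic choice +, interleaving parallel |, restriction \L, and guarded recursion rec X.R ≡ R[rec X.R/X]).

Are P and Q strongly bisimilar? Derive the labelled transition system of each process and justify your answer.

LTS(P): 3 reachable states
  p0 = (0 + (0 + 0)) | b.0 + a.(0 + 0) has moves =a=> p1, =b=> p2
  p1 = 0 + 0 has moves ·
  p2 = (0 + (0 + 0)) | 0 has moves ·
LTS(Q): 3 reachable states
  q0 = (0 + 0) | b.0 + a.(0 + 0) has moves =a=> q1, =b=> q2
  q1 = 0 + 0 has moves ·
  q2 = (0 + 0) | 0 has moves ·
Bisimilarity quotient blocks:
  B0 = {p0, q0}
  B1 = {p1, p2, q1, q2}
p0 ∈ B0, q0 ∈ B0 → same block

bisimilar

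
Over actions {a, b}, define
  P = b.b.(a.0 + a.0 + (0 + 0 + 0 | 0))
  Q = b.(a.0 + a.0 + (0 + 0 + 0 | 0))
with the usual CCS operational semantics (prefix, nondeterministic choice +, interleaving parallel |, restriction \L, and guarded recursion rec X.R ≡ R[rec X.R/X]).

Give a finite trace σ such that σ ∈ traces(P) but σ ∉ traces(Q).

bb

P's transition system — 4 states:
  m0 = b.b.(a.0 + a.0 + (0 + 0 + 0 | 0)) ⊢ -b-> m1
  m1 = b.(a.0 + a.0 + (0 + 0 + 0 | 0)) ⊢ -b-> m2
  m2 = a.0 + a.0 + (0 + 0 + 0 | 0) ⊢ -a-> m3
  m3 = 0 ⊢ deadlocked
Q's transition system — 3 states:
  n0 = b.(a.0 + a.0 + (0 + 0 + 0 | 0)) ⊢ -b-> n1
  n1 = a.0 + a.0 + (0 + 0 + 0 | 0) ⊢ -a-> n2
  n2 = 0 ⊢ deadlocked
Trace ⟨bb⟩ through P, begin at {m0}:
  [1] b ⇒ {m1}
  [2] b ⇒ {m2}
  — P admits the full trace.
Trace ⟨bb⟩ through Q, begin at {n0}:
  [1] b ⇒ {n1}
  [2] b ⇒ ∅  — Q cannot continue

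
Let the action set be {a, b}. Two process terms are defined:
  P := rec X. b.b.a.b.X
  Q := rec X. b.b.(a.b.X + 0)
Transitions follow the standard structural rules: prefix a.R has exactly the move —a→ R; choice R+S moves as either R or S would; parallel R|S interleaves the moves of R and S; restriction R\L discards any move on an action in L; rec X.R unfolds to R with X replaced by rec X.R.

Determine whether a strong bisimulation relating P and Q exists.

P ~ Q

Reachable graph of P (4 states):
  m0 = rec X. b.b.a.b.X has moves ··b··> m1
  m1 = b.a.b.(rec X. b.b.a.b.X) has moves ··b··> m2
  m2 = a.b.(rec X. b.b.a.b.X) has moves ··a··> m3
  m3 = b.(rec X. b.b.a.b.X) has moves ··b··> m0
Reachable graph of Q (4 states):
  n0 = rec X. b.b.(a.b.X + 0) has moves ··b··> n1
  n1 = b.(a.b.(rec X. b.b.(a.b.X + 0)) + 0) has moves ··b··> n2
  n2 = a.b.(rec X. b.b.(a.b.X + 0)) + 0 has moves ··a··> n3
  n3 = b.(rec X. b.b.(a.b.X + 0)) has moves ··b··> n0
Partition-refinement fixed point:
  B0 = {m0, n0}
  B1 = {m1, n1}
  B2 = {m2, n2}
  B3 = {m3, n3}
m0 ∈ B0, n0 ∈ B0 → same block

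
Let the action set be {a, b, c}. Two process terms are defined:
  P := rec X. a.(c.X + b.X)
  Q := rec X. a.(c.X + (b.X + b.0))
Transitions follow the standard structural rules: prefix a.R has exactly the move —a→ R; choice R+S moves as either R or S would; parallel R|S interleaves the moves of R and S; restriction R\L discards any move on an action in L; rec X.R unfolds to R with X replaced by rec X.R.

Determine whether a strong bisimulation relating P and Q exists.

not bisimilar

P's transition system — 2 states:
  s0 = rec X. a.(c.X + b.X) has moves —a→ s1
  s1 = c.(rec X. a.(c.X + b.X)) + b.(rec X. a.(c.X + b.X)) has moves —b→ s0, —c→ s0
Q's transition system — 3 states:
  t0 = rec X. a.(c.X + (b.X + b.0)) has moves —a→ t1
  t1 = c.(rec X. a.(c.X + (b.X + b.0))) + (b.(rec X. a.(c.X + (b.X + b.0))) + b.0) has moves —b→ t0, —b→ t2, —c→ t0
  t2 = 0 has moves (no moves)
Coarsest stable partition (strong bisimilarity classes):
  B0 = {s0}
  B1 = {s1}
  B2 = {t0}
  B3 = {t1}
  B4 = {t2}
s0 ∈ B0, t0 ∈ B2 → different blocks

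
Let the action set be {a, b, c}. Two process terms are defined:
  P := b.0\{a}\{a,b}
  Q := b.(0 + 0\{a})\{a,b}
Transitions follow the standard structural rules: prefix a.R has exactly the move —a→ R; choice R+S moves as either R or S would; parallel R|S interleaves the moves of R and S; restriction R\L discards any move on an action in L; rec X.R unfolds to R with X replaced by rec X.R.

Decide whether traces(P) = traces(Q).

Reachable graph of P (2 states):
  m0 = b.0\{a}\{a,b} | --b--▸ m1
  m1 = 0\{a}\{a,b} | ·
Reachable graph of Q (2 states):
  n0 = b.(0 + 0\{a})\{a,b} | --b--▸ n1
  n1 = (0 + 0\{a})\{a,b} | ·
Coarsest stable partition (strong bisimilarity classes):
  B0 = {m0, n0}
  B1 = {m1, n1}
m0 ∈ B0, n0 ∈ B0 → same block
Bisimilar ⇒ trace-equivalent.

trace-equivalent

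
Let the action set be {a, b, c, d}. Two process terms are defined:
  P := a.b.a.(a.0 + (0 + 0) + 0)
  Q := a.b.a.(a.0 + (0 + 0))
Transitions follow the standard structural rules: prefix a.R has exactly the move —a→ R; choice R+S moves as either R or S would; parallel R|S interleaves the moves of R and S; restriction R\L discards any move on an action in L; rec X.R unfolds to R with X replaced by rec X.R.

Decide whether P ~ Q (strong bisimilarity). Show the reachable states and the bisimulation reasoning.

P ~ Q

Reachable graph of P (5 states):
  p0 = a.b.a.(a.0 + (0 + 0) + 0) | —a→ p1
  p1 = b.a.(a.0 + (0 + 0) + 0) | —b→ p2
  p2 = a.(a.0 + (0 + 0) + 0) | —a→ p3
  p3 = a.0 + (0 + 0) + 0 | —a→ p4
  p4 = 0 | deadlocked
Reachable graph of Q (5 states):
  q0 = a.b.a.(a.0 + (0 + 0)) | —a→ q1
  q1 = b.a.(a.0 + (0 + 0)) | —b→ q2
  q2 = a.(a.0 + (0 + 0)) | —a→ q3
  q3 = a.0 + (0 + 0) | —a→ q4
  q4 = 0 | deadlocked
Partition-refinement fixed point:
  B0 = {p0, q0}
  B1 = {p1, q1}
  B2 = {p2, q2}
  B3 = {p3, q3}
  B4 = {p4, q4}
p0 ∈ B0, q0 ∈ B0 → same block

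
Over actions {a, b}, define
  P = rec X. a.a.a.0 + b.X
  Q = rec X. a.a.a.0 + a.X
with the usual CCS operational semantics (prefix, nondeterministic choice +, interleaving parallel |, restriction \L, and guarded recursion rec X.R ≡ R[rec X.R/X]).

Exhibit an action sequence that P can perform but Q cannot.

LTS(P): 4 reachable states
  u0 = rec X. a.a.a.0 + b.X has moves ··a··> u1, ··b··> u0
  u1 = a.a.0 has moves ··a··> u2
  u2 = a.0 has moves ··a··> u3
  u3 = 0 has moves ∅
LTS(Q): 4 reachable states
  v0 = rec X. a.a.a.0 + a.X has moves ··a··> v0, ··a··> v1
  v1 = a.a.0 has moves ··a··> v2
  v2 = a.0 has moves ··a··> v3
  v3 = 0 has moves ∅
Run σ = ⟨b⟩ on P: start {u0}
  [1] b ⇒ {u0}
  — P admits the full trace.
Run σ = ⟨b⟩ on Q: start {v0}
  [1] b ⇒ ∅ (Q stuck)

b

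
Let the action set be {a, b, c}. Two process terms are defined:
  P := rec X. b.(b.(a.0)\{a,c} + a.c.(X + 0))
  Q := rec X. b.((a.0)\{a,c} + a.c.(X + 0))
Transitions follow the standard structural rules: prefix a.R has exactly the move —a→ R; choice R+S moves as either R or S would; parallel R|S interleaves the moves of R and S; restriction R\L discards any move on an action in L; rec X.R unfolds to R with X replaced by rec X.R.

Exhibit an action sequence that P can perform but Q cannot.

bb

LTS(P): 5 reachable states
  m0 = rec X. b.(b.(a.0)\{a,c} + a.c.(X + 0)) → -b-> m1
  m1 = b.(a.0)\{a,c} + a.c.((rec X. b.(b.(a.0)\{a,c} + a.c.(X + 0))) + 0) → -a-> m2, -b-> m3
  m2 = c.((rec X. b.(b.(a.0)\{a,c} + a.c.(X + 0))) + 0) → -c-> m4
  m3 = (a.0)\{a,c} → stopped
  m4 = (rec X. b.(b.(a.0)\{a,c} + a.c.(X + 0))) + 0 → -b-> m1
LTS(Q): 4 reachable states
  n0 = rec X. b.((a.0)\{a,c} + a.c.(X + 0)) → -b-> n1
  n1 = (a.0)\{a,c} + a.c.((rec X. b.((a.0)\{a,c} + a.c.(X + 0))) + 0) → -a-> n2
  n2 = c.((rec X. b.((a.0)\{a,c} + a.c.(X + 0))) + 0) → -c-> n3
  n3 = (rec X. b.((a.0)\{a,c} + a.c.(X + 0))) + 0 → -b-> n1
Run σ = ⟨bb⟩ on P: start {m0}
  after b @ step 1: {m1}
  after b @ step 2: {m3}
  ✓ P
Run σ = ⟨bb⟩ on Q: start {n0}
  after b @ step 1: {n1}
  after b @ step 2: ∅  — Q cannot continue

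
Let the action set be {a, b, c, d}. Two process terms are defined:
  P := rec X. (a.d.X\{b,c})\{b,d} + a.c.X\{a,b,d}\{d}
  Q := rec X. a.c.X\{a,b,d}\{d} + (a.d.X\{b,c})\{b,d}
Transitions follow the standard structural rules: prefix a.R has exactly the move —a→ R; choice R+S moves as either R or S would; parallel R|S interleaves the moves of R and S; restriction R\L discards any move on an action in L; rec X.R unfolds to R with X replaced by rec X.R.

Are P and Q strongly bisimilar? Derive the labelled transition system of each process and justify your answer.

LTS(P): 4 reachable states
  u0 = rec X. (a.d.X\{b,c})\{b,d} + a.c.X\{a,b,d}\{d} → =a=> u1, =a=> u2
  u1 = (d.(rec X. (a.d.X\{b,c})\{b,d} + a.c.X\{a,b,d}\{d})\{b,c})\{b,d} → deadlocked
  u2 = c.(rec X. (a.d.X\{b,c})\{b,d} + a.c.X\{a,b,d}\{d})\{a,b,d}\{d} → =c=> u3
  u3 = (rec X. (a.d.X\{b,c})\{b,d} + a.c.X\{a,b,d}\{d})\{a,b,d}\{d} → deadlocked
LTS(Q): 4 reachable states
  v0 = rec X. a.c.X\{a,b,d}\{d} + (a.d.X\{b,c})\{b,d} → =a=> v1, =a=> v2
  v1 = (d.(rec X. a.c.X\{a,b,d}\{d} + (a.d.X\{b,c})\{b,d})\{b,c})\{b,d} → deadlocked
  v2 = c.(rec X. a.c.X\{a,b,d}\{d} + (a.d.X\{b,c})\{b,d})\{a,b,d}\{d} → =c=> v3
  v3 = (rec X. a.c.X\{a,b,d}\{d} + (a.d.X\{b,c})\{b,d})\{a,b,d}\{d} → deadlocked
Partition-refinement fixed point:
  B0 = {u0, v0}
  B1 = {u2, v2}
  B2 = {u1, u3, v1, v3}
u0 ∈ B0, v0 ∈ B0 → same block

bisimilar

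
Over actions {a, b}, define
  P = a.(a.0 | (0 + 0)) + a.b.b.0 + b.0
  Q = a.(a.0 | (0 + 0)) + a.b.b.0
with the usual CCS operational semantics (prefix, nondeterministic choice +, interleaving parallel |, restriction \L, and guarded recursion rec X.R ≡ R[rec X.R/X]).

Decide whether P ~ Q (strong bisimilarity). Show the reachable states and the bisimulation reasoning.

P ≁ Q

P's transition system — 6 states:
  s0 = a.(a.0 | (0 + 0)) + a.b.b.0 + b.0 :: —a→ s1, —a→ s2, —b→ s3
  s1 = a.0 | (0 + 0) :: —a→ s4
  s2 = b.b.0 :: —b→ s5
  s3 = 0 :: (no moves)
  s4 = 0 | (0 + 0) :: (no moves)
  s5 = b.0 :: —b→ s3
Q's transition system — 6 states:
  t0 = a.(a.0 | (0 + 0)) + a.b.b.0 :: —a→ t1, —a→ t2
  t1 = a.0 | (0 + 0) :: —a→ t3
  t2 = b.b.0 :: —b→ t4
  t3 = 0 | (0 + 0) :: (no moves)
  t4 = b.0 :: —b→ t5
  t5 = 0 :: (no moves)
Partition-refinement fixed point:
  B0 = {s0}
  B1 = {s1, t1}
  B2 = {s3, s4, t3, t5}
  B3 = {s2, t2}
  B4 = {s5, t4}
  B5 = {t0}
s0 ∈ B0, t0 ∈ B5 → different blocks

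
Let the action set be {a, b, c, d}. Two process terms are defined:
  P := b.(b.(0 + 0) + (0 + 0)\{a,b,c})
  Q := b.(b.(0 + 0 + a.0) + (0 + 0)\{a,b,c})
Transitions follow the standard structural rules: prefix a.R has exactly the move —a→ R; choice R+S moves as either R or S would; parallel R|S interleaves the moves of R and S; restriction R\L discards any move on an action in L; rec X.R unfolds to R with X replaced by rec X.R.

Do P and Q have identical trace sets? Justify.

Reachable graph of P (3 states):
  s0 = b.(b.(0 + 0) + (0 + 0)\{a,b,c}) has moves -b-> s1
  s1 = b.(0 + 0) + (0 + 0)\{a,b,c} has moves -b-> s2
  s2 = 0 + 0 has moves ·
Reachable graph of Q (4 states):
  t0 = b.(b.(0 + 0 + a.0) + (0 + 0)\{a,b,c}) has moves -b-> t1
  t1 = b.(0 + 0 + a.0) + (0 + 0)\{a,b,c} has moves -b-> t2
  t2 = 0 + 0 + a.0 has moves -a-> t3
  t3 = 0 has moves ·
Run σ = ⟨bba⟩ on Q: start {t0}
  [1] b ⇒ {t1}
  [2] b ⇒ {t2}
  [3] a ⇒ {t3}
  ✓ Q
Run σ = ⟨bba⟩ on P: start {s0}
  [1] b ⇒ {s1}
  [2] b ⇒ {s2}
  [3] a ⇒ ∅  — P cannot continue

traces(P) ≠ traces(Q) — witness ⟨bba⟩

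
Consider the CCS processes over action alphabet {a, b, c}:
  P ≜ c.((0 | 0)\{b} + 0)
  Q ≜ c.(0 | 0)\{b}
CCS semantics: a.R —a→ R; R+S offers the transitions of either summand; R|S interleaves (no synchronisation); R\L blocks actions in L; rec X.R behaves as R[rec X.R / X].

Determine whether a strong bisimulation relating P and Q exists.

Reachable graph of P (2 states):
  m0 = c.((0 | 0)\{b} + 0) has moves -c-> m1
  m1 = (0 | 0)\{b} + 0 has moves (no moves)
Reachable graph of Q (2 states):
  n0 = c.(0 | 0)\{b} has moves -c-> n1
  n1 = (0 | 0)\{b} has moves (no moves)
Bisimilarity quotient blocks:
  B0 = {m0, n0}
  B1 = {m1, n1}
m0 ∈ B0, n0 ∈ B0 → same block

P ~ Q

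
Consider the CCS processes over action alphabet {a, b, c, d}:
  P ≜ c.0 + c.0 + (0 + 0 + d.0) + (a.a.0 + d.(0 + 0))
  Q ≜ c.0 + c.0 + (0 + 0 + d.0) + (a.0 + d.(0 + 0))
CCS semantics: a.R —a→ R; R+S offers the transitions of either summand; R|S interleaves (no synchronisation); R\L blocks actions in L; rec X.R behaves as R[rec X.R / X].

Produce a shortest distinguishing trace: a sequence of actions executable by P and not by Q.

aa

LTS(P): 4 reachable states
  p0 = c.0 + c.0 + (0 + 0 + d.0) + (a.a.0 + d.(0 + 0)) ⊢ ··a··> p1, ··c··> p2, ··d··> p2, ··d··> p3
  p1 = a.0 ⊢ ··a··> p2
  p2 = 0 ⊢ deadlocked
  p3 = 0 + 0 ⊢ deadlocked
LTS(Q): 3 reachable states
  q0 = c.0 + c.0 + (0 + 0 + d.0) + (a.0 + d.(0 + 0)) ⊢ ··a··> q1, ··c··> q1, ··d··> q1, ··d··> q2
  q1 = 0 ⊢ deadlocked
  q2 = 0 + 0 ⊢ deadlocked
Executing aa from P (initial set {p0}):
  step 1 (a): {p1}
  step 2 (a): {p2}
  — P admits the full trace.
Executing aa from Q (initial set {q0}):
  step 1 (a): {q1}
  step 2 (a): no successor for Q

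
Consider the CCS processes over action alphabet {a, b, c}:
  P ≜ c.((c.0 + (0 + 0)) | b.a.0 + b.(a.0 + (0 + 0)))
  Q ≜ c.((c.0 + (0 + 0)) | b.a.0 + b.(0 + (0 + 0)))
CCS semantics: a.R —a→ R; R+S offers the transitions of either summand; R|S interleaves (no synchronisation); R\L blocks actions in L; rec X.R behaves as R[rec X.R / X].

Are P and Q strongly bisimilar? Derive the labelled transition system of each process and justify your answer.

NO

P's transition system — 9 states:
  u0 = c.((c.0 + (0 + 0)) | b.a.0 + b.(a.0 + (0 + 0))) has moves ··c··> u1
  u1 = (c.0 + (0 + 0)) | b.a.0 + b.(a.0 + (0 + 0)) has moves ··b··> u2, ··b··> u3, ··c··> u4
  u2 = (c.0 + (0 + 0)) | a.0 has moves ··a··> u5, ··c··> u6
  u3 = a.0 + (0 + 0) has moves ··a··> u7
  u4 = 0 | b.a.0 has moves ··b··> u6
  u5 = (c.0 + (0 + 0)) | 0 has moves ··c··> u8
  u6 = 0 | a.0 has moves ··a··> u8
  u7 = 0 has moves deadlocked
  u8 = 0 | 0 has moves deadlocked
Q's transition system — 8 states:
  v0 = c.((c.0 + (0 + 0)) | b.a.0 + b.(0 + (0 + 0))) has moves ··c··> v1
  v1 = (c.0 + (0 + 0)) | b.a.0 + b.(0 + (0 + 0)) has moves ··b··> v2, ··b··> v3, ··c··> v4
  v2 = (c.0 + (0 + 0)) | a.0 has moves ··a··> v5, ··c··> v6
  v3 = 0 + (0 + 0) has moves deadlocked
  v4 = 0 | b.a.0 has moves ··b··> v6
  v5 = (c.0 + (0 + 0)) | 0 has moves ··c··> v7
  v6 = 0 | a.0 has moves ··a··> v7
  v7 = 0 | 0 has moves deadlocked
Partition-refinement fixed point:
  B0 = {u0}
  B1 = {u1}
  B2 = {u2, v2}
  B3 = {u5, v5}
  B4 = {u7, u8, v3, v7}
  B5 = {u3, u6, v6}
  B6 = {u4, v4}
  B7 = {v0}
  B8 = {v1}
u0 ∈ B0, v0 ∈ B7 → different blocks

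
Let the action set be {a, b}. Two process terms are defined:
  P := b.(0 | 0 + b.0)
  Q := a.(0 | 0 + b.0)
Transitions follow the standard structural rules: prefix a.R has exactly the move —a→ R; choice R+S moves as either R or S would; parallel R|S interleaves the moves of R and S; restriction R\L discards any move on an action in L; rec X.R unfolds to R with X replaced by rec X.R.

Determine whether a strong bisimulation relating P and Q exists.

not bisimilar

Reachable graph of P (3 states):
  p0 = b.(0 | 0 + b.0) → =b=> p1
  p1 = 0 | 0 + b.0 → =b=> p2
  p2 = 0 → (no moves)
Reachable graph of Q (3 states):
  q0 = a.(0 | 0 + b.0) → =a=> q1
  q1 = 0 | 0 + b.0 → =b=> q2
  q2 = 0 → (no moves)
Bisimilarity quotient blocks:
  B0 = {p0}
  B1 = {p1, q1}
  B2 = {p2, q2}
  B3 = {q0}
p0 ∈ B0, q0 ∈ B3 → different blocks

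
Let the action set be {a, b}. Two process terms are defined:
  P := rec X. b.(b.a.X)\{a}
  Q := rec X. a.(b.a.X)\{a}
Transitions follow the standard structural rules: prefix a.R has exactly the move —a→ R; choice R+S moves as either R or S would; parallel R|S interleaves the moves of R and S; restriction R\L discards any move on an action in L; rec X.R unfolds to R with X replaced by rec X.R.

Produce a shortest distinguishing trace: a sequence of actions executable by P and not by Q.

b

LTS(P): 3 reachable states
  u0 = rec X. b.(b.a.X)\{a} | —b→ u1
  u1 = (b.a.(rec X. b.(b.a.X)\{a}))\{a} | —b→ u2
  u2 = (a.(rec X. b.(b.a.X)\{a}))\{a} | ∅
LTS(Q): 3 reachable states
  v0 = rec X. a.(b.a.X)\{a} | —a→ v1
  v1 = (b.a.(rec X. a.(b.a.X)\{a}))\{a} | —b→ v2
  v2 = (a.(rec X. a.(b.a.X)\{a}))\{a} | ∅
Executing b from P (initial set {u0}):
  after b @ step 1: {u1}
  ✓ P
Executing b from Q (initial set {v0}):
  after b @ step 1: ∅ (Q stuck)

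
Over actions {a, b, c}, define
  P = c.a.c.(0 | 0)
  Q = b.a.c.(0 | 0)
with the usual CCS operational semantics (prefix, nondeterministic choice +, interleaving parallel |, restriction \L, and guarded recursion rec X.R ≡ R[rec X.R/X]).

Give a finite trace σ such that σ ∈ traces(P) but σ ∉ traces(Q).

P's transition system — 4 states:
  p0 = c.a.c.(0 | 0) → —c→ p1
  p1 = a.c.(0 | 0) → —a→ p2
  p2 = c.(0 | 0) → —c→ p3
  p3 = 0 | 0 → ∅
Q's transition system — 4 states:
  q0 = b.a.c.(0 | 0) → —b→ q1
  q1 = a.c.(0 | 0) → —a→ q2
  q2 = c.(0 | 0) → —c→ q3
  q3 = 0 | 0 → ∅
Trace ⟨c⟩ through P, begin at {p0}:
  after c @ step 1: {p1}
  ✓ P
Trace ⟨c⟩ through Q, begin at {q0}:
  after c @ step 1: ∅ (Q stuck)

c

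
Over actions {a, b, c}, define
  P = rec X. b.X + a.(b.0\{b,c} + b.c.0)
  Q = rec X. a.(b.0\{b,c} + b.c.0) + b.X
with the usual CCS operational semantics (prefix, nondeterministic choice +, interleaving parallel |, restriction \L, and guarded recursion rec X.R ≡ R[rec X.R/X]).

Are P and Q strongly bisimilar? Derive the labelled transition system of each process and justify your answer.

Reachable graph of P (5 states):
  u0 = rec X. b.X + a.(b.0\{b,c} + b.c.0) :: --a--▸ u1, --b--▸ u0
  u1 = b.0\{b,c} + b.c.0 :: --b--▸ u2, --b--▸ u3
  u2 = 0\{b,c} :: ∅
  u3 = c.0 :: --c--▸ u4
  u4 = 0 :: ∅
Reachable graph of Q (5 states):
  v0 = rec X. a.(b.0\{b,c} + b.c.0) + b.X :: --a--▸ v1, --b--▸ v0
  v1 = b.0\{b,c} + b.c.0 :: --b--▸ v2, --b--▸ v3
  v2 = 0\{b,c} :: ∅
  v3 = c.0 :: --c--▸ v4
  v4 = 0 :: ∅
Bisimilarity quotient blocks:
  B0 = {u0, v0}
  B1 = {u1, v1}
  B2 = {u2, u4, v2, v4}
  B3 = {u3, v3}
u0 ∈ B0, v0 ∈ B0 → same block

YES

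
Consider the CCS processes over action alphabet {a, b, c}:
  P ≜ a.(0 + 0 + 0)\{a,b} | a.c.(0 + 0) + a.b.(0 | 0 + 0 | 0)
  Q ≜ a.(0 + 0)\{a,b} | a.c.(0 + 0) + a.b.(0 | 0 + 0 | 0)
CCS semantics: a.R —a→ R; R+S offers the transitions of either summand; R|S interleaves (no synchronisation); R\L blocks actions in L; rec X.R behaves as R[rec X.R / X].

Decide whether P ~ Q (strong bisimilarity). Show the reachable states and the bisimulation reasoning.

bisimilar

LTS(P): 8 reachable states
  m0 = a.(0 + 0 + 0)\{a,b} | a.c.(0 + 0) + a.b.(0 | 0 + 0 | 0) ⊢ =a=> m1, =a=> m2, =a=> m3
  m1 = (0 + 0 + 0)\{a,b} | a.c.(0 + 0) ⊢ =a=> m4
  m2 = a.(0 + 0 + 0)\{a,b} | c.(0 + 0) ⊢ =a=> m4, =c=> m5
  m3 = b.(0 | 0 + 0 | 0) ⊢ =b=> m6
  m4 = (0 + 0 + 0)\{a,b} | c.(0 + 0) ⊢ =c=> m7
  m5 = a.(0 + 0 + 0)\{a,b} | (0 + 0) ⊢ =a=> m7
  m6 = 0 | 0 + 0 | 0 ⊢ (no moves)
  m7 = (0 + 0 + 0)\{a,b} | (0 + 0) ⊢ (no moves)
LTS(Q): 8 reachable states
  n0 = a.(0 + 0)\{a,b} | a.c.(0 + 0) + a.b.(0 | 0 + 0 | 0) ⊢ =a=> n1, =a=> n2, =a=> n3
  n1 = (0 + 0)\{a,b} | a.c.(0 + 0) ⊢ =a=> n4
  n2 = a.(0 + 0)\{a,b} | c.(0 + 0) ⊢ =a=> n4, =c=> n5
  n3 = b.(0 | 0 + 0 | 0) ⊢ =b=> n6
  n4 = (0 + 0)\{a,b} | c.(0 + 0) ⊢ =c=> n7
  n5 = a.(0 + 0)\{a,b} | (0 + 0) ⊢ =a=> n7
  n6 = 0 | 0 + 0 | 0 ⊢ (no moves)
  n7 = (0 + 0)\{a,b} | (0 + 0) ⊢ (no moves)
Bisimilarity quotient blocks:
  B0 = {m0, n0}
  B1 = {m3, n3}
  B2 = {m6, m7, n6, n7}
  B3 = {m1, n1}
  B4 = {m4, n4}
  B5 = {m2, n2}
  B6 = {m5, n5}
m0 ∈ B0, n0 ∈ B0 → same block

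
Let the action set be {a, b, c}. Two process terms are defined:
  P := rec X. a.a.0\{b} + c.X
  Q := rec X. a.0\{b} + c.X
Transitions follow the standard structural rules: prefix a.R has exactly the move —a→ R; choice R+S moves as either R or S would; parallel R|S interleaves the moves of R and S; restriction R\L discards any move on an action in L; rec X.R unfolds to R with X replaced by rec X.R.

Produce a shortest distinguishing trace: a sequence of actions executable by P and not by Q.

aa

Reachable graph of P (3 states):
  s0 = rec X. a.a.0\{b} + c.X :: ··a··> s1, ··c··> s0
  s1 = a.0\{b} :: ··a··> s2
  s2 = 0\{b} :: ∅
Reachable graph of Q (2 states):
  t0 = rec X. a.0\{b} + c.X :: ··a··> t1, ··c··> t0
  t1 = 0\{b} :: ∅
Trace ⟨aa⟩ through P, begin at {s0}:
  [1] a ⇒ {s1}
  [2] a ⇒ {s2}
  P completes σ.
Trace ⟨aa⟩ through Q, begin at {t0}:
  [1] a ⇒ {t1}
  [2] a ⇒ no successor for Q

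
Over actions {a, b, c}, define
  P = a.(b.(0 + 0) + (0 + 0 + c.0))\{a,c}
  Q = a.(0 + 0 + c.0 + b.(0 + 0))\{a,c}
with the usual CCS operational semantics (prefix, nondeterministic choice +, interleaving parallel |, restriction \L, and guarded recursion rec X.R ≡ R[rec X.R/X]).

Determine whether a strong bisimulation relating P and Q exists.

LTS(P): 3 reachable states
  p0 = a.(b.(0 + 0) + (0 + 0 + c.0))\{a,c} has moves —a→ p1
  p1 = (b.(0 + 0) + (0 + 0 + c.0))\{a,c} has moves —b→ p2
  p2 = (0 + 0)\{a,c} has moves ∅
LTS(Q): 3 reachable states
  q0 = a.(0 + 0 + c.0 + b.(0 + 0))\{a,c} has moves —a→ q1
  q1 = (0 + 0 + c.0 + b.(0 + 0))\{a,c} has moves —b→ q2
  q2 = (0 + 0)\{a,c} has moves ∅
Partition-refinement fixed point:
  B0 = {p0, q0}
  B1 = {p1, q1}
  B2 = {p2, q2}
p0 ∈ B0, q0 ∈ B0 → same block

bisimilar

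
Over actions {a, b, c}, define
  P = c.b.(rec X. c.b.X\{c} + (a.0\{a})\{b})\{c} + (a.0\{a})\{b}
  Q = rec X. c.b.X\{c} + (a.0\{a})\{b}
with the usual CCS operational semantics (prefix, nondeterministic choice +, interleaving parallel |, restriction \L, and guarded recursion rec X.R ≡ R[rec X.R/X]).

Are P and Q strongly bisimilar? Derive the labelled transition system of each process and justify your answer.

P's transition system — 5 states:
  m0 = c.b.(rec X. c.b.X\{c} + (a.0\{a})\{b})\{c} + (a.0\{a})\{b} | -a-> m1, -c-> m2
  m1 = 0\{a}\{b} | ∅
  m2 = b.(rec X. c.b.X\{c} + (a.0\{a})\{b})\{c} | -b-> m3
  m3 = (rec X. c.b.X\{c} + (a.0\{a})\{b})\{c} | -a-> m4
  m4 = 0\{a}\{b}\{c} | ∅
Q's transition system — 5 states:
  n0 = rec X. c.b.X\{c} + (a.0\{a})\{b} | -a-> n1, -c-> n2
  n1 = 0\{a}\{b} | ∅
  n2 = b.(rec X. c.b.X\{c} + (a.0\{a})\{b})\{c} | -b-> n3
  n3 = (rec X. c.b.X\{c} + (a.0\{a})\{b})\{c} | -a-> n4
  n4 = 0\{a}\{b}\{c} | ∅
Coarsest stable partition (strong bisimilarity classes):
  B0 = {m0, n0}
  B1 = {m1, m4, n1, n4}
  B2 = {m2, n2}
  B3 = {m3, n3}
m0 ∈ B0, n0 ∈ B0 → same block

bisimilar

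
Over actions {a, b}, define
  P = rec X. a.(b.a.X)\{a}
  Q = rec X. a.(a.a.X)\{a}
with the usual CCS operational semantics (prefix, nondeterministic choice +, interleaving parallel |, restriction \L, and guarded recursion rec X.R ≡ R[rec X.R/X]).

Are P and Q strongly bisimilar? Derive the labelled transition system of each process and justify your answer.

not bisimilar

P's transition system — 3 states:
  u0 = rec X. a.(b.a.X)\{a} | -a-> u1
  u1 = (b.a.(rec X. a.(b.a.X)\{a}))\{a} | -b-> u2
  u2 = (a.(rec X. a.(b.a.X)\{a}))\{a} | ·
Q's transition system — 2 states:
  v0 = rec X. a.(a.a.X)\{a} | -a-> v1
  v1 = (a.a.(rec X. a.(a.a.X)\{a}))\{a} | ·
Bisimilarity quotient blocks:
  B0 = {u0}
  B1 = {u1}
  B2 = {u2, v1}
  B3 = {v0}
u0 ∈ B0, v0 ∈ B3 → different blocks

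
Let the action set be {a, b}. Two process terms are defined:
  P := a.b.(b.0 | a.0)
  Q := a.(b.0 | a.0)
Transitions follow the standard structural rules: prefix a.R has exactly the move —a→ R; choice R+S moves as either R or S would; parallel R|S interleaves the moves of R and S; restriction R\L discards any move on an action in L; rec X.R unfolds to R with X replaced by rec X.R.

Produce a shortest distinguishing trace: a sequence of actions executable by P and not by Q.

abb

P's transition system — 6 states:
  u0 = a.b.(b.0 | a.0) has moves -a-> u1
  u1 = b.(b.0 | a.0) has moves -b-> u2
  u2 = b.0 | a.0 has moves -a-> u3, -b-> u4
  u3 = b.0 | 0 has moves -b-> u5
  u4 = 0 | a.0 has moves -a-> u5
  u5 = 0 | 0 has moves deadlocked
Q's transition system — 5 states:
  v0 = a.(b.0 | a.0) has moves -a-> v1
  v1 = b.0 | a.0 has moves -a-> v2, -b-> v3
  v2 = b.0 | 0 has moves -b-> v4
  v3 = 0 | a.0 has moves -a-> v4
  v4 = 0 | 0 has moves deadlocked
Run σ = ⟨abb⟩ on P: start {u0}
  [1] a ⇒ {u1}
  [2] b ⇒ {u2}
  [3] b ⇒ {u4}
  — P admits the full trace.
Run σ = ⟨abb⟩ on Q: start {v0}
  [1] a ⇒ {v1}
  [2] b ⇒ {v3}
  [3] b ⇒ ∅ (Q stuck)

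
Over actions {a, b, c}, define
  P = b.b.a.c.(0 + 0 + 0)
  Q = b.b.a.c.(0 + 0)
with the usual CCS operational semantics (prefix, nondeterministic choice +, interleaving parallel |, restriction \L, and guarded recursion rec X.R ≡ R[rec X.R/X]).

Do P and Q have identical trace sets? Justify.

LTS(P): 5 reachable states
  p0 = b.b.a.c.(0 + 0 + 0) → ··b··> p1
  p1 = b.a.c.(0 + 0 + 0) → ··b··> p2
  p2 = a.c.(0 + 0 + 0) → ··a··> p3
  p3 = c.(0 + 0 + 0) → ··c··> p4
  p4 = 0 + 0 + 0 → (no moves)
LTS(Q): 5 reachable states
  q0 = b.b.a.c.(0 + 0) → ··b··> q1
  q1 = b.a.c.(0 + 0) → ··b··> q2
  q2 = a.c.(0 + 0) → ··a··> q3
  q3 = c.(0 + 0) → ··c··> q4
  q4 = 0 + 0 → (no moves)
Bisimilarity quotient blocks:
  B0 = {p0, q0}
  B1 = {p1, q1}
  B2 = {p2, q2}
  B3 = {p3, q3}
  B4 = {p4, q4}
p0 ∈ B0, q0 ∈ B0 → same block
Bisimilar ⇒ trace-equivalent.

YES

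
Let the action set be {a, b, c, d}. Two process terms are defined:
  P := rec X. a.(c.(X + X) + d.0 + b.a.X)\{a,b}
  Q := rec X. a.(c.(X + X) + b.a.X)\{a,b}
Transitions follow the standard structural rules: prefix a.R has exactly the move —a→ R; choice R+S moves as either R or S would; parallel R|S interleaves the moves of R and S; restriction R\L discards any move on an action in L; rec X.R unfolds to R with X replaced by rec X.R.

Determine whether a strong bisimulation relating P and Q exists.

P ≁ Q

P's transition system — 4 states:
  u0 = rec X. a.(c.(X + X) + d.0 + b.a.X)\{a,b} has moves ··a··> u1
  u1 = (c.((rec X. a.(c.(X + X) + d.0 + b.a.X)\{a,b}) + (rec X. a.(c.(X + X) + d.0 + b.a.X)\{a,b})) + d.0 + b.a.(rec X. a.(c.(X + X) + d.0 + b.a.X)\{a,b}))\{a,b} has moves ··c··> u2, ··d··> u3
  u2 = ((rec X. a.(c.(X + X) + d.0 + b.a.X)\{a,b}) + (rec X. a.(c.(X + X) + d.0 + b.a.X)\{a,b}))\{a,b} has moves ∅
  u3 = 0\{a,b} has moves ∅
Q's transition system — 3 states:
  v0 = rec X. a.(c.(X + X) + b.a.X)\{a,b} has moves ··a··> v1
  v1 = (c.((rec X. a.(c.(X + X) + b.a.X)\{a,b}) + (rec X. a.(c.(X + X) + b.a.X)\{a,b})) + b.a.(rec X. a.(c.(X + X) + b.a.X)\{a,b}))\{a,b} has moves ··c··> v2
  v2 = ((rec X. a.(c.(X + X) + b.a.X)\{a,b}) + (rec X. a.(c.(X + X) + b.a.X)\{a,b}))\{a,b} has moves ∅
Bisimilarity quotient blocks:
  B0 = {u0}
  B1 = {u1}
  B2 = {u2, u3, v2}
  B3 = {v0}
  B4 = {v1}
u0 ∈ B0, v0 ∈ B3 → different blocks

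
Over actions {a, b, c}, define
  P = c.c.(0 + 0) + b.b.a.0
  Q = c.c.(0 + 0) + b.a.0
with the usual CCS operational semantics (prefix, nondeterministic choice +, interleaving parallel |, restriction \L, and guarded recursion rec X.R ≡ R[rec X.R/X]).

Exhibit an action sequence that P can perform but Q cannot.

LTS(P): 6 reachable states
  u0 = c.c.(0 + 0) + b.b.a.0 | --b--▸ u1, --c--▸ u2
  u1 = b.a.0 | --b--▸ u3
  u2 = c.(0 + 0) | --c--▸ u4
  u3 = a.0 | --a--▸ u5
  u4 = 0 + 0 | ·
  u5 = 0 | ·
LTS(Q): 5 reachable states
  v0 = c.c.(0 + 0) + b.a.0 | --b--▸ v1, --c--▸ v2
  v1 = a.0 | --a--▸ v3
  v2 = c.(0 + 0) | --c--▸ v4
  v3 = 0 | ·
  v4 = 0 + 0 | ·
Executing bb from P (initial set {u0}):
  step 1 (b): {u1}
  step 2 (b): {u3}
  — P admits the full trace.
Executing bb from Q (initial set {v0}):
  step 1 (b): {v1}
  step 2 (b): no successor for Q

bb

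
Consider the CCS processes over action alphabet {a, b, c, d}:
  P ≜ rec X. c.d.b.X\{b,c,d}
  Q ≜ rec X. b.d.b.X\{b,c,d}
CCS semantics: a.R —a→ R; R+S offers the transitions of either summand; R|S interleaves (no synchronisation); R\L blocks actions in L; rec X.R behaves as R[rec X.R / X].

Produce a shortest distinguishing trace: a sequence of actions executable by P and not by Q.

LTS(P): 4 reachable states
  p0 = rec X. c.d.b.X\{b,c,d} :: —c→ p1
  p1 = d.b.(rec X. c.d.b.X\{b,c,d})\{b,c,d} :: —d→ p2
  p2 = b.(rec X. c.d.b.X\{b,c,d})\{b,c,d} :: —b→ p3
  p3 = (rec X. c.d.b.X\{b,c,d})\{b,c,d} :: deadlocked
LTS(Q): 4 reachable states
  q0 = rec X. b.d.b.X\{b,c,d} :: —b→ q1
  q1 = d.b.(rec X. b.d.b.X\{b,c,d})\{b,c,d} :: —d→ q2
  q2 = b.(rec X. b.d.b.X\{b,c,d})\{b,c,d} :: —b→ q3
  q3 = (rec X. b.d.b.X\{b,c,d})\{b,c,d} :: deadlocked
Run σ = ⟨c⟩ on P: start {p0}
  after c @ step 1: {p1}
  — P admits the full trace.
Run σ = ⟨c⟩ on Q: start {q0}
  after c @ step 1: ∅ (Q stuck)

c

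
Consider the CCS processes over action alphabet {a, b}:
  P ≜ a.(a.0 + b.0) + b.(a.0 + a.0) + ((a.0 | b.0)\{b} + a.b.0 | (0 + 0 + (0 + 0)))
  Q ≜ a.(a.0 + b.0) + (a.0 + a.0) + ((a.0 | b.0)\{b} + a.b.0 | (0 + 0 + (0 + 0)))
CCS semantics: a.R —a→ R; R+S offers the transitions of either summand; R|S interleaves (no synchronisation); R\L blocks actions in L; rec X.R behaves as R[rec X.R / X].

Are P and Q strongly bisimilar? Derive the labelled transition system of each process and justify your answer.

Reachable graph of P (7 states):
  p0 = a.(a.0 + b.0) + b.(a.0 + a.0) + ((a.0 | b.0)\{b} + a.b.0 | (0 + 0 + (0 + 0))) has moves =a=> p1, =a=> p2, =a=> p3, =b=> p4
  p1 = (0 | b.0)\{b} has moves stopped
  p2 = a.0 + b.0 has moves =a=> p5, =b=> p5
  p3 = b.0 | (0 + 0 + (0 + 0)) has moves =b=> p6
  p4 = a.0 + a.0 has moves =a=> p5
  p5 = 0 has moves stopped
  p6 = 0 | (0 + 0 + (0 + 0)) has moves stopped
Reachable graph of Q (6 states):
  q0 = a.(a.0 + b.0) + (a.0 + a.0) + ((a.0 | b.0)\{b} + a.b.0 | (0 + 0 + (0 + 0))) has moves =a=> q1, =a=> q2, =a=> q3, =a=> q4
  q1 = (0 | b.0)\{b} has moves stopped
  q2 = 0 has moves stopped
  q3 = a.0 + b.0 has moves =a=> q2, =b=> q2
  q4 = b.0 | (0 + 0 + (0 + 0)) has moves =b=> q5
  q5 = 0 | (0 + 0 + (0 + 0)) has moves stopped
Coarsest stable partition (strong bisimilarity classes):
  B0 = {p0}
  B1 = {p3, q4}
  B2 = {p1, p5, p6, q1, q2, q5}
  B3 = {p4}
  B4 = {p2, q3}
  B5 = {q0}
p0 ∈ B0, q0 ∈ B5 → different blocks

not bisimilar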